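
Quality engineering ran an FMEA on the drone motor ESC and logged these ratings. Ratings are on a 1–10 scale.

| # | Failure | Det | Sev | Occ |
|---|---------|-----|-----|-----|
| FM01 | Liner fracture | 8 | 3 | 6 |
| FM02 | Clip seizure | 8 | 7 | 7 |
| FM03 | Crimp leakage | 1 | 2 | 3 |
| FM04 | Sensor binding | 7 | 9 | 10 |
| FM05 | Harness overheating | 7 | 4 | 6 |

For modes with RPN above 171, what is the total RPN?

RPN = Severity × Occurrence × Detection:
  FM01: 3 × 6 × 8 = 144
  FM02: 7 × 7 × 8 = 392
  FM03: 2 × 3 × 1 = 6
  FM04: 9 × 10 × 7 = 630
  FM05: 4 × 6 × 7 = 168
RPN > 171: FM02 (392), FM04 (630).
Sum: 392 + 630 = 1022.

1022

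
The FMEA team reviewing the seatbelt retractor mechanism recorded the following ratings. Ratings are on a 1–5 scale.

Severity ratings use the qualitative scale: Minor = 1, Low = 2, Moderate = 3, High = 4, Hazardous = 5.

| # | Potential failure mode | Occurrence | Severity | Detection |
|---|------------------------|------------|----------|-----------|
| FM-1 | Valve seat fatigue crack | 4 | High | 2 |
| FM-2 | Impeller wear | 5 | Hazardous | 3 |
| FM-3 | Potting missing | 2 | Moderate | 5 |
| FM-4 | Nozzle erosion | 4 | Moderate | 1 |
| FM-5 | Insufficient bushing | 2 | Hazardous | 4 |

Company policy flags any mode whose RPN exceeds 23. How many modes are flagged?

RPN = Severity × Occurrence × Detection:
  FM-1: 4 × 4 × 2 = 32
  FM-2: 5 × 5 × 3 = 75
  FM-3: 3 × 2 × 5 = 30
  FM-4: 3 × 4 × 1 = 12
  FM-5: 5 × 2 × 4 = 40
Modes with RPN > 23: FM-1 (32), FM-2 (75), FM-3 (30), FM-5 (40) → 4.

4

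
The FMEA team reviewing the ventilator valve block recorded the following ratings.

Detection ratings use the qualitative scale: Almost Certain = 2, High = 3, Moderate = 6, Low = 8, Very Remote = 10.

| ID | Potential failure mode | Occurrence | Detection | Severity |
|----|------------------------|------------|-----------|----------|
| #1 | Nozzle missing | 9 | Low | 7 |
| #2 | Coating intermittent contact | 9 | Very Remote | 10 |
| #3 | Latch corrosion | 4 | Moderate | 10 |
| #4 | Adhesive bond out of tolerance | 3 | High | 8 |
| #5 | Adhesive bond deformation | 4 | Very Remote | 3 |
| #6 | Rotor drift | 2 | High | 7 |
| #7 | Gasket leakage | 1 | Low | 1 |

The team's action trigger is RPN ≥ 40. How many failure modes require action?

6

RPN = Severity × Occurrence × Detection:
  #1: 7 × 9 × 8 = 504
  #2: 10 × 9 × 10 = 900
  #3: 10 × 4 × 6 = 240
  #4: 8 × 3 × 3 = 72
  #5: 3 × 4 × 10 = 120
  #6: 7 × 2 × 3 = 42
  #7: 1 × 1 × 8 = 8
Modes with RPN ≥ 40: #1 (504), #2 (900), #3 (240), #4 (72), #5 (120), #6 (42) → 6.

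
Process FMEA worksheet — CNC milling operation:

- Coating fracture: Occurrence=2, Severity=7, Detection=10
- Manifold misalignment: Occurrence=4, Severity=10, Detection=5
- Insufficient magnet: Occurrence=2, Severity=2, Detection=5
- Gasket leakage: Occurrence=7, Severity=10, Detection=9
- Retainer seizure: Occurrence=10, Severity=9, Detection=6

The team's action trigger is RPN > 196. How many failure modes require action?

RPN = Severity × Occurrence × Detection:
  Coating fracture: 7 × 2 × 10 = 140
  Manifold misalignment: 10 × 4 × 5 = 200
  Insufficient magnet: 2 × 2 × 5 = 20
  Gasket leakage: 10 × 7 × 9 = 630
  Retainer seizure: 9 × 10 × 6 = 540
Modes with RPN > 196: Manifold misalignment (200), Gasket leakage (630), Retainer seizure (540) → 3.

3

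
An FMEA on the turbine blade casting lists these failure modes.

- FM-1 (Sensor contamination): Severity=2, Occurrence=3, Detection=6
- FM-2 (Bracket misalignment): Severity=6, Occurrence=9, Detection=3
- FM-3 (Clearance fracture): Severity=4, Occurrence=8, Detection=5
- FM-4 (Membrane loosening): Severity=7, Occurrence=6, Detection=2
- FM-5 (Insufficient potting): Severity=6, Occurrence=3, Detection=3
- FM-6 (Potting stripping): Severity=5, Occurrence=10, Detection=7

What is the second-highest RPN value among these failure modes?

RPN = Severity × Occurrence × Detection:
  FM-1: 2 × 3 × 6 = 36
  FM-2: 6 × 9 × 3 = 162
  FM-3: 4 × 8 × 5 = 160
  FM-4: 7 × 6 × 2 = 84
  FM-5: 6 × 3 × 3 = 54
  FM-6: 5 × 10 × 7 = 350
Sorted descending: 350, 162, 160, 84, 54, 36.
The second-highest RPN is 162 (FM-2).

162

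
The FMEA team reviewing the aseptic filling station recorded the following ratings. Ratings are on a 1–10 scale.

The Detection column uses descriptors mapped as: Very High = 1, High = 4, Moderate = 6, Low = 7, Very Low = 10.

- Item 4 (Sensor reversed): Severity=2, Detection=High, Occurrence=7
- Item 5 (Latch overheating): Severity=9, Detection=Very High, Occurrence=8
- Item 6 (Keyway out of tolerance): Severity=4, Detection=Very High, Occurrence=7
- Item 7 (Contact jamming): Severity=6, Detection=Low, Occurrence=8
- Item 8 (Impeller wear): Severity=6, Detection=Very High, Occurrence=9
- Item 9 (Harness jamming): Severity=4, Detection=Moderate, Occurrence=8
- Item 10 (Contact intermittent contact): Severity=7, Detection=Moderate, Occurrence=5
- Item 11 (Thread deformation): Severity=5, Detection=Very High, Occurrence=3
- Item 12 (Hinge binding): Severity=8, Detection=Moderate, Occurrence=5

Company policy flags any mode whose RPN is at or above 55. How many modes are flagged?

6

RPN = Severity × Occurrence × Detection:
  Item 4: 2 × 7 × 4 = 56
  Item 5: 9 × 8 × 1 = 72
  Item 6: 4 × 7 × 1 = 28
  Item 7: 6 × 8 × 7 = 336
  Item 8: 6 × 9 × 1 = 54
  Item 9: 4 × 8 × 6 = 192
  Item 10: 7 × 5 × 6 = 210
  Item 11: 5 × 3 × 1 = 15
  Item 12: 8 × 5 × 6 = 240
Modes with RPN ≥ 55: Item 4 (56), Item 5 (72), Item 7 (336), Item 9 (192), Item 10 (210), Item 12 (240) → 6.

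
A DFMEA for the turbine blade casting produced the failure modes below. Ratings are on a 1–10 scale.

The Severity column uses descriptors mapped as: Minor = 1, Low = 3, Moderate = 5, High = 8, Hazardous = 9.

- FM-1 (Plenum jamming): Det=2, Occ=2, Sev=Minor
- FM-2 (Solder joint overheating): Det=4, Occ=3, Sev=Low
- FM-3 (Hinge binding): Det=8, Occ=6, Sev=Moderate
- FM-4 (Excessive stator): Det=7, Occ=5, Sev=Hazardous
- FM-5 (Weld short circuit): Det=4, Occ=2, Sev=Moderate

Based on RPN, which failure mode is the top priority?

RPN = Severity × Occurrence × Detection:
  FM-1: 1 × 2 × 2 = 4
  FM-2: 3 × 3 × 4 = 36
  FM-3: 5 × 6 × 8 = 240
  FM-4: 9 × 5 × 7 = 315
  FM-5: 5 × 2 × 4 = 40
Highest RPN is 315 → FM-4.

FM-4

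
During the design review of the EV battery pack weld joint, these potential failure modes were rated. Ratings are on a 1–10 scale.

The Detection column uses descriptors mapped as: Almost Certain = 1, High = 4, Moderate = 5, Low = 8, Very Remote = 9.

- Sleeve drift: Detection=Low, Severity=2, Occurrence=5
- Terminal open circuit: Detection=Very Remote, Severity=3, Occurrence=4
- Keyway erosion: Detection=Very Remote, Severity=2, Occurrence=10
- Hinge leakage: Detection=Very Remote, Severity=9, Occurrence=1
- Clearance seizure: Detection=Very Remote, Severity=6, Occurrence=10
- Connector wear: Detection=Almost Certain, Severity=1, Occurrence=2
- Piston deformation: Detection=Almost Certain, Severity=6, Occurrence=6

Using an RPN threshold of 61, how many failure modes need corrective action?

5

RPN = Severity × Occurrence × Detection:
  Sleeve drift: 2 × 5 × 8 = 80
  Terminal open circuit: 3 × 4 × 9 = 108
  Keyway erosion: 2 × 10 × 9 = 180
  Hinge leakage: 9 × 1 × 9 = 81
  Clearance seizure: 6 × 10 × 9 = 540
  Connector wear: 1 × 2 × 1 = 2
  Piston deformation: 6 × 6 × 1 = 36
Modes with RPN ≥ 61: Sleeve drift (80), Terminal open circuit (108), Keyway erosion (180), Hinge leakage (81), Clearance seizure (540) → 5.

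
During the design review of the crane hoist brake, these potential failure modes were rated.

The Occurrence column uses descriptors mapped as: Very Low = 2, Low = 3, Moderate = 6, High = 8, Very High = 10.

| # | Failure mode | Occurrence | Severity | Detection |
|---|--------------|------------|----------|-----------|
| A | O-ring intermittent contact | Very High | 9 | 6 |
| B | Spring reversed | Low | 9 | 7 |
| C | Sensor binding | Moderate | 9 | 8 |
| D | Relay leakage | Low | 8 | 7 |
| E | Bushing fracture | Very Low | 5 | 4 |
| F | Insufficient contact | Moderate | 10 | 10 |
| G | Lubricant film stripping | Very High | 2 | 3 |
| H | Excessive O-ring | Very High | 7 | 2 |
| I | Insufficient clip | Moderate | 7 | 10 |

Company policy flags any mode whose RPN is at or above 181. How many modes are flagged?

RPN = Severity × Occurrence × Detection:
  A: 9 × 10 × 6 = 540
  B: 9 × 3 × 7 = 189
  C: 9 × 6 × 8 = 432
  D: 8 × 3 × 7 = 168
  E: 5 × 2 × 4 = 40
  F: 10 × 6 × 10 = 600
  G: 2 × 10 × 3 = 60
  H: 7 × 10 × 2 = 140
  I: 7 × 6 × 10 = 420
Modes with RPN ≥ 181: A (540), B (189), C (432), F (600), I (420) → 5.

5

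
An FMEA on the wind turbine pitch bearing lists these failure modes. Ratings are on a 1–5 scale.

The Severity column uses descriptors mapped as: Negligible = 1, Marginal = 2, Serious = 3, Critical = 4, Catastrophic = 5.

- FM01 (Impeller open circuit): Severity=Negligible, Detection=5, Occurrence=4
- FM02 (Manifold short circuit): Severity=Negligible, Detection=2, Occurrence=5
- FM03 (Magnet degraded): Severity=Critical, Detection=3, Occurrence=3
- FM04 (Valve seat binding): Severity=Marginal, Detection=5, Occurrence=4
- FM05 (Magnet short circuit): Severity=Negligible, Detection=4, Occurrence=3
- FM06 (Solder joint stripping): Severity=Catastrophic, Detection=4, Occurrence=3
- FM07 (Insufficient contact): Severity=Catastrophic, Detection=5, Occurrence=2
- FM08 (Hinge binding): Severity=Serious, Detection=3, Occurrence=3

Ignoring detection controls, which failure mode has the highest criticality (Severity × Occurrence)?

FM06

Criticality = Severity × Occurrence:
  FM01: 1 × 4 = 4
  FM02: 1 × 5 = 5
  FM03: 4 × 3 = 12
  FM04: 2 × 4 = 8
  FM05: 1 × 3 = 3
  FM06: 5 × 3 = 15
  FM07: 5 × 2 = 10
  FM08: 3 × 3 = 9
Highest criticality is 15 → FM06.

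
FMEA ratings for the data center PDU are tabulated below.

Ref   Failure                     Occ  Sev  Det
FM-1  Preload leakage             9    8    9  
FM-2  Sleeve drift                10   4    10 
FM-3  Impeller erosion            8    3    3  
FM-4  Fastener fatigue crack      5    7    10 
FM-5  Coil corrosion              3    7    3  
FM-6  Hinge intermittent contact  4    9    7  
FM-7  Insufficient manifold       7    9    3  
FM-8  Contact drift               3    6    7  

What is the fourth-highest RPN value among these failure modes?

RPN = Severity × Occurrence × Detection:
  FM-1: 8 × 9 × 9 = 648
  FM-2: 4 × 10 × 10 = 400
  FM-3: 3 × 8 × 3 = 72
  FM-4: 7 × 5 × 10 = 350
  FM-5: 7 × 3 × 3 = 63
  FM-6: 9 × 4 × 7 = 252
  FM-7: 9 × 7 × 3 = 189
  FM-8: 6 × 3 × 7 = 126
Sorted descending: 648, 400, 350, 252, 189, 126, 72, 63.
The fourth-highest RPN is 252 (FM-6).

252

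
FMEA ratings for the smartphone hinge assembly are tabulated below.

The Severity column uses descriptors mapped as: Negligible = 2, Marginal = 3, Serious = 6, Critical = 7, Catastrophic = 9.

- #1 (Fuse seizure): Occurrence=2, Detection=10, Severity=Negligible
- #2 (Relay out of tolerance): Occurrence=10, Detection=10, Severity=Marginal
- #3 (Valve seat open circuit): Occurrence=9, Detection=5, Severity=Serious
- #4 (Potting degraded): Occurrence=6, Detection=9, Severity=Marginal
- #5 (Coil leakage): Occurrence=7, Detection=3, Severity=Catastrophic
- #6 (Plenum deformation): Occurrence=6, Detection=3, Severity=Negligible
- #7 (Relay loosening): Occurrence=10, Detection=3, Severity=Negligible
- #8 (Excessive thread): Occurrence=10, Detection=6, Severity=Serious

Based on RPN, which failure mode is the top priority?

RPN = Severity × Occurrence × Detection:
  #1: 2 × 2 × 10 = 40
  #2: 3 × 10 × 10 = 300
  #3: 6 × 9 × 5 = 270
  #4: 3 × 6 × 9 = 162
  #5: 9 × 7 × 3 = 189
  #6: 2 × 6 × 3 = 36
  #7: 2 × 10 × 3 = 60
  #8: 6 × 10 × 6 = 360
Highest RPN is 360 → #8.

#8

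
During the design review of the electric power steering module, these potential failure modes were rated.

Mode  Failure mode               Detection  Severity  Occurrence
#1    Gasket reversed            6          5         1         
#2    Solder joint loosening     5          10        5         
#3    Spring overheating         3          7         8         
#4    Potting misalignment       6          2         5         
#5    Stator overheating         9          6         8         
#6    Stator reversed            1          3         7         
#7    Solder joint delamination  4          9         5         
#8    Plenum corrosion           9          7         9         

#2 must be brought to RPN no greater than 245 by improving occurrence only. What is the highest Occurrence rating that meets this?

#2: S=10, O=5, D=5 → current RPN = 250.
Fixed product = 50. Need 50 × O ≤ 245, so O ≤ 245/50 = 4.90.
Maximum integer Occurrence rating = 4 (gives RPN 200; O=5 would give 250 > 245).

4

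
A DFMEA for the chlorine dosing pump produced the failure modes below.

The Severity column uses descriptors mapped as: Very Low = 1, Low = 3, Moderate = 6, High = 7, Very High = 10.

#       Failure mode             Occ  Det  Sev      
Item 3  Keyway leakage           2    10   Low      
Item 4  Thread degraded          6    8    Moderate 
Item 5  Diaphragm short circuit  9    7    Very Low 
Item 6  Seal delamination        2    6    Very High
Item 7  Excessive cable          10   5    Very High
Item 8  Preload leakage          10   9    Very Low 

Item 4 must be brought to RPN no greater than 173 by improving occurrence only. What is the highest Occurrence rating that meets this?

3

Item 4: S=6, O=6, D=8 → current RPN = 288.
Fixed product = 48. Need 48 × O ≤ 173, so O ≤ 173/48 = 3.60.
Maximum integer Occurrence rating = 3 (gives RPN 144; O=4 would give 192 > 173).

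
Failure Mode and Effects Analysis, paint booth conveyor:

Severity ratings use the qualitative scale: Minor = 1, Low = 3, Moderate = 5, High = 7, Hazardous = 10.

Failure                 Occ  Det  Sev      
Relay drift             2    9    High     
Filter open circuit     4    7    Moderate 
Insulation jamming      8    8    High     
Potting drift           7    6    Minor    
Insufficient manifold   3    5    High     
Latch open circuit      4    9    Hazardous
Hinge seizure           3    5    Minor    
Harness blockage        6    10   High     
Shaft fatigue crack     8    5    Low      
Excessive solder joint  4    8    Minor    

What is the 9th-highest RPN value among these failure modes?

RPN = Severity × Occurrence × Detection:
  Relay drift: 7 × 2 × 9 = 126
  Filter open circuit: 5 × 4 × 7 = 140
  Insulation jamming: 7 × 8 × 8 = 448
  Potting drift: 1 × 7 × 6 = 42
  Insufficient manifold: 7 × 3 × 5 = 105
  Latch open circuit: 10 × 4 × 9 = 360
  Hinge seizure: 1 × 3 × 5 = 15
  Harness blockage: 7 × 6 × 10 = 420
  Shaft fatigue crack: 3 × 8 × 5 = 120
  Excessive solder joint: 1 × 4 × 8 = 32
Sorted descending: 448, 420, 360, 140, 126, 120, 105, 42, 32, 15.
The 9th-highest RPN is 32 (Excessive solder joint).

32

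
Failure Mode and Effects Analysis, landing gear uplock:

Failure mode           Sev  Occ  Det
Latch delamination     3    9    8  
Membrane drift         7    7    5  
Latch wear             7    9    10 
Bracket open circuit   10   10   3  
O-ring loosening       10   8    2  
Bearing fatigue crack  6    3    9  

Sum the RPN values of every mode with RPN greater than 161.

1553

RPN = Severity × Occurrence × Detection:
  Latch delamination: 3 × 9 × 8 = 216
  Membrane drift: 7 × 7 × 5 = 245
  Latch wear: 7 × 9 × 10 = 630
  Bracket open circuit: 10 × 10 × 3 = 300
  O-ring loosening: 10 × 8 × 2 = 160
  Bearing fatigue crack: 6 × 3 × 9 = 162
RPN > 161: Latch delamination (216), Membrane drift (245), Latch wear (630), Bracket open circuit (300), Bearing fatigue crack (162).
Sum: 216 + 245 + 630 + 300 + 162 = 1553.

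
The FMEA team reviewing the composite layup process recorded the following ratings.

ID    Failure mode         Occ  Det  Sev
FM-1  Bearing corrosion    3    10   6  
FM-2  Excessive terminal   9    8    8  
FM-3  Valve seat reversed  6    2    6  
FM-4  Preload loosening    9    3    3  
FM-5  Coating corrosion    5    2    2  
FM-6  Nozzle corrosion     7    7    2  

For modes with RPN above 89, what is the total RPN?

854

RPN = Severity × Occurrence × Detection:
  FM-1: 6 × 3 × 10 = 180
  FM-2: 8 × 9 × 8 = 576
  FM-3: 6 × 6 × 2 = 72
  FM-4: 3 × 9 × 3 = 81
  FM-5: 2 × 5 × 2 = 20
  FM-6: 2 × 7 × 7 = 98
RPN > 89: FM-1 (180), FM-2 (576), FM-6 (98).
Sum: 180 + 576 + 98 = 854.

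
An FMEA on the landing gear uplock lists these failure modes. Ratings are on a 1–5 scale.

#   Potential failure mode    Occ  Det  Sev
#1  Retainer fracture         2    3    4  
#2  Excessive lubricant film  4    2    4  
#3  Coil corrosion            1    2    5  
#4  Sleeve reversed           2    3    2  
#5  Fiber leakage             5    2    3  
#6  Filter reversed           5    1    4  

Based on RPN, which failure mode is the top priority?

RPN = Severity × Occurrence × Detection:
  #1: 4 × 2 × 3 = 24
  #2: 4 × 4 × 2 = 32
  #3: 5 × 1 × 2 = 10
  #4: 2 × 2 × 3 = 12
  #5: 3 × 5 × 2 = 30
  #6: 4 × 5 × 1 = 20
Highest RPN is 32 → #2.

#2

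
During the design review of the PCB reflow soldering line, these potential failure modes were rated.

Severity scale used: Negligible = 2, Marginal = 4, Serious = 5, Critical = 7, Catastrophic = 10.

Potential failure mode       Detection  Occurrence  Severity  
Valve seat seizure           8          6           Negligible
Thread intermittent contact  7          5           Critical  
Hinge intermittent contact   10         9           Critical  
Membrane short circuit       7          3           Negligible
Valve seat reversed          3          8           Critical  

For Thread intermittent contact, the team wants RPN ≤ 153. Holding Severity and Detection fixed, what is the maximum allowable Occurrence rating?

3

Thread intermittent contact: S=7, O=5, D=7 → current RPN = 245.
Fixed product = 49. Need 49 × O ≤ 153, so O ≤ 153/49 = 3.12.
Maximum integer Occurrence rating = 3 (gives RPN 147; O=4 would give 196 > 153).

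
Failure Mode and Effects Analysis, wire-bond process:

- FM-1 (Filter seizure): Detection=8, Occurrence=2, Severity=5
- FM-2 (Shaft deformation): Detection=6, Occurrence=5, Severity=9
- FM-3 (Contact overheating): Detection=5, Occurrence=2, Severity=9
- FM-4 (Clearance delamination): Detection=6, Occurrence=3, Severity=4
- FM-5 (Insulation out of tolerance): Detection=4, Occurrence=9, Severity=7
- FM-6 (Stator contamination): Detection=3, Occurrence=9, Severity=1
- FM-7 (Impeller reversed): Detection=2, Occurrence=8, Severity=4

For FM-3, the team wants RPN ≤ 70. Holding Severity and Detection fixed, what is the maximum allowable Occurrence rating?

FM-3: S=9, O=2, D=5 → current RPN = 90.
Fixed product = 45. Need 45 × O ≤ 70, so O ≤ 70/45 = 1.56.
Maximum integer Occurrence rating = 1 (gives RPN 45; O=2 would give 90 > 70).

1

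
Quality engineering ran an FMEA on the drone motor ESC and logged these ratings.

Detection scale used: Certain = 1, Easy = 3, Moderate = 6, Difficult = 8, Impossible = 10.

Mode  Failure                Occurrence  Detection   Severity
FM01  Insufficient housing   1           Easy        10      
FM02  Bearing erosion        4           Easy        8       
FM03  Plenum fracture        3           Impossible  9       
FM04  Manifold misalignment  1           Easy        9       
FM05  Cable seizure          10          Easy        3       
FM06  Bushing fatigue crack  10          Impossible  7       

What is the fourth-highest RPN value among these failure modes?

90

RPN = Severity × Occurrence × Detection:
  FM01: 10 × 1 × 3 = 30
  FM02: 8 × 4 × 3 = 96
  FM03: 9 × 3 × 10 = 270
  FM04: 9 × 1 × 3 = 27
  FM05: 3 × 10 × 3 = 90
  FM06: 7 × 10 × 10 = 700
Sorted descending: 700, 270, 96, 90, 30, 27.
The fourth-highest RPN is 90 (FM05).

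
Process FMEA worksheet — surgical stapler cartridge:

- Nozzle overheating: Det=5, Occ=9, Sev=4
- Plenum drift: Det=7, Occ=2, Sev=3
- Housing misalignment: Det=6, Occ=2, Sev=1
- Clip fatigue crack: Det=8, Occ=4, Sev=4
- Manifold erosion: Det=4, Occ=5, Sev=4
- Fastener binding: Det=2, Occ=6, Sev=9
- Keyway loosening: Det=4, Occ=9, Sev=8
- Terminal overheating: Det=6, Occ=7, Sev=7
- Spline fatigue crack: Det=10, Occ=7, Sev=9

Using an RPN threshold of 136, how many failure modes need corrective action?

RPN = Severity × Occurrence × Detection:
  Nozzle overheating: 4 × 9 × 5 = 180
  Plenum drift: 3 × 2 × 7 = 42
  Housing misalignment: 1 × 2 × 6 = 12
  Clip fatigue crack: 4 × 4 × 8 = 128
  Manifold erosion: 4 × 5 × 4 = 80
  Fastener binding: 9 × 6 × 2 = 108
  Keyway loosening: 8 × 9 × 4 = 288
  Terminal overheating: 7 × 7 × 6 = 294
  Spline fatigue crack: 9 × 7 × 10 = 630
Modes with RPN ≥ 136: Nozzle overheating (180), Keyway loosening (288), Terminal overheating (294), Spline fatigue crack (630) → 4.

4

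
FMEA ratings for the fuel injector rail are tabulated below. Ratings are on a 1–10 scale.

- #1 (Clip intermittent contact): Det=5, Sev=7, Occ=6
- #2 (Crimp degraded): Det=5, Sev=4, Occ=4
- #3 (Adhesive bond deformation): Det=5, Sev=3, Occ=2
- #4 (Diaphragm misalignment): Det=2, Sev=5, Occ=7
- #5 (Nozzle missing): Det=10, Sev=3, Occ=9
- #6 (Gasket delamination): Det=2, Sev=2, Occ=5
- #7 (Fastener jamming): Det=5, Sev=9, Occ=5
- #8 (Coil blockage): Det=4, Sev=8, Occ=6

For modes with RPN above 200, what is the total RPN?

RPN = Severity × Occurrence × Detection:
  #1: 7 × 6 × 5 = 210
  #2: 4 × 4 × 5 = 80
  #3: 3 × 2 × 5 = 30
  #4: 5 × 7 × 2 = 70
  #5: 3 × 9 × 10 = 270
  #6: 2 × 5 × 2 = 20
  #7: 9 × 5 × 5 = 225
  #8: 8 × 6 × 4 = 192
RPN > 200: #1 (210), #5 (270), #7 (225).
Sum: 210 + 270 + 225 = 705.

705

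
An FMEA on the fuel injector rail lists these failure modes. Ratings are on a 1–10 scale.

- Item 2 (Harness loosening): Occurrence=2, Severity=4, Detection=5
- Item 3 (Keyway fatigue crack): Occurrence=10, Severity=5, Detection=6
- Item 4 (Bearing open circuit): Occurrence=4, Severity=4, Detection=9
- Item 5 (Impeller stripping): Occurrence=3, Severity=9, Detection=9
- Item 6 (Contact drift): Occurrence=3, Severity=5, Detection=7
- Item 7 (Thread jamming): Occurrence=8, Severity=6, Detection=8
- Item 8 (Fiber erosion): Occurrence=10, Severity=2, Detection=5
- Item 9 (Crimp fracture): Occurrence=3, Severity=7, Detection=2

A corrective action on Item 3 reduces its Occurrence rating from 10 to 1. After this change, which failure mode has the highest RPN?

Item 7

RPN = Severity × Occurrence × Detection:
  Item 2: 4 × 2 × 5 = 40
  Item 3: 5 × 10 × 6 = 300
  Item 4: 4 × 4 × 9 = 144
  Item 5: 9 × 3 × 9 = 243
  Item 6: 5 × 3 × 7 = 105
  Item 7: 6 × 8 × 8 = 384
  Item 8: 2 × 10 × 5 = 100
  Item 9: 7 × 3 × 2 = 42
After action: Item 3 → 5 × 1 × 6 = 30.
Revised RPNs: Item 7=384, Item 5=243, Item 4=144, Item 6=105, Item 8=100, Item 9=42, Item 2=40, Item 3=30.
Highest is now Item 7 (384).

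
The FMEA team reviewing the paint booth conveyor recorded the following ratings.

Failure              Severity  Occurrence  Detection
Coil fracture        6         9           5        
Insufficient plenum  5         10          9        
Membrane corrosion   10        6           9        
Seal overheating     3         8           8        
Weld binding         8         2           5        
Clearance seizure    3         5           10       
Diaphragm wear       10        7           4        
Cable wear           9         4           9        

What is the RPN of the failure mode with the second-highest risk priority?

RPN = Severity × Occurrence × Detection:
  Coil fracture: 6 × 9 × 5 = 270
  Insufficient plenum: 5 × 10 × 9 = 450
  Membrane corrosion: 10 × 6 × 9 = 540
  Seal overheating: 3 × 8 × 8 = 192
  Weld binding: 8 × 2 × 5 = 80
  Clearance seizure: 3 × 5 × 10 = 150
  Diaphragm wear: 10 × 7 × 4 = 280
  Cable wear: 9 × 4 × 9 = 324
Sorted descending: 540, 450, 324, 280, 270, 192, 150, 80.
The second-highest RPN is 450 (Insufficient plenum).

450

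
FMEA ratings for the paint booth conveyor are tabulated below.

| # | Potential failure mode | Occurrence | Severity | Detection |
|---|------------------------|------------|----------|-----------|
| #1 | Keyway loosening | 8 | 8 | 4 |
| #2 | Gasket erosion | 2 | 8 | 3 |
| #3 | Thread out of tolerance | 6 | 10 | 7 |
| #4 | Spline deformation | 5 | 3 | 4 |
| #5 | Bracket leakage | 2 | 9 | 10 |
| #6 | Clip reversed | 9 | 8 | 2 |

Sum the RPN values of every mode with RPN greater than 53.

1060

RPN = Severity × Occurrence × Detection:
  #1: 8 × 8 × 4 = 256
  #2: 8 × 2 × 3 = 48
  #3: 10 × 6 × 7 = 420
  #4: 3 × 5 × 4 = 60
  #5: 9 × 2 × 10 = 180
  #6: 8 × 9 × 2 = 144
RPN > 53: #1 (256), #3 (420), #4 (60), #5 (180), #6 (144).
Sum: 256 + 420 + 60 + 180 + 144 = 1060.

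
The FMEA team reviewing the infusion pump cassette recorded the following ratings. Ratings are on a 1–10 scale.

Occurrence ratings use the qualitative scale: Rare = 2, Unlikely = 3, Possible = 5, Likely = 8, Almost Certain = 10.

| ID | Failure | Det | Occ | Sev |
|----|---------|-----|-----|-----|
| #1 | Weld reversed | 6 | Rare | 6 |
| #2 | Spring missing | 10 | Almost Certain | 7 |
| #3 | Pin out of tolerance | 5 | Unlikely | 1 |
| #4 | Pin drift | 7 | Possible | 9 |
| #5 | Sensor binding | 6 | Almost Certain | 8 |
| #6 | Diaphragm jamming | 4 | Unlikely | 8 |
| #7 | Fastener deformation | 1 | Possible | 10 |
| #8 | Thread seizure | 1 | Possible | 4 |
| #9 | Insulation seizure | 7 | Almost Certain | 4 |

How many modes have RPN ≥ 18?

RPN = Severity × Occurrence × Detection:
  #1: 6 × 2 × 6 = 72
  #2: 7 × 10 × 10 = 700
  #3: 1 × 3 × 5 = 15
  #4: 9 × 5 × 7 = 315
  #5: 8 × 10 × 6 = 480
  #6: 8 × 3 × 4 = 96
  #7: 10 × 5 × 1 = 50
  #8: 4 × 5 × 1 = 20
  #9: 4 × 10 × 7 = 280
Modes with RPN ≥ 18: #1 (72), #2 (700), #4 (315), #5 (480), #6 (96), #7 (50), #8 (20), #9 (280) → 8.

8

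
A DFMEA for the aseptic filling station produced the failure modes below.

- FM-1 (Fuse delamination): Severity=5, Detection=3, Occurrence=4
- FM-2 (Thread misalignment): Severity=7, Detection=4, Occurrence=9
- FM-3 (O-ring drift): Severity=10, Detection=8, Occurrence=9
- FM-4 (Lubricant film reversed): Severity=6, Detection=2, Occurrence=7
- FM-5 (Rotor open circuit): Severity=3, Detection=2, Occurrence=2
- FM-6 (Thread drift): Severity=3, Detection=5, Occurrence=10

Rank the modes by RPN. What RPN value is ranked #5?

60

RPN = Severity × Occurrence × Detection:
  FM-1: 5 × 4 × 3 = 60
  FM-2: 7 × 9 × 4 = 252
  FM-3: 10 × 9 × 8 = 720
  FM-4: 6 × 7 × 2 = 84
  FM-5: 3 × 2 × 2 = 12
  FM-6: 3 × 10 × 5 = 150
Sorted descending: 720, 252, 150, 84, 60, 12.
The fifth-highest RPN is 60 (FM-1).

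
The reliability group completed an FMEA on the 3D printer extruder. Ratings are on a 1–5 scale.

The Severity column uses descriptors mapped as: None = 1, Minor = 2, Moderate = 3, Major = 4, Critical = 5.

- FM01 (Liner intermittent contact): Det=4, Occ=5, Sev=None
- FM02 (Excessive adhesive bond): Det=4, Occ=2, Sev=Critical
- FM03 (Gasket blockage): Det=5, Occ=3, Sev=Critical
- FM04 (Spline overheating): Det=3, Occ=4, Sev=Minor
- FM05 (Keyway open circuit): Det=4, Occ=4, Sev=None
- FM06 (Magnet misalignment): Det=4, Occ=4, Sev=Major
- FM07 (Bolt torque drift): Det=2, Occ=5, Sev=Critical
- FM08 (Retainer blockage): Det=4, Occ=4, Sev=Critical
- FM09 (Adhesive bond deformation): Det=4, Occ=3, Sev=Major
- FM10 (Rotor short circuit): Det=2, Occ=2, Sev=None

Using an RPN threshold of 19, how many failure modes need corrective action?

8

RPN = Severity × Occurrence × Detection:
  FM01: 1 × 5 × 4 = 20
  FM02: 5 × 2 × 4 = 40
  FM03: 5 × 3 × 5 = 75
  FM04: 2 × 4 × 3 = 24
  FM05: 1 × 4 × 4 = 16
  FM06: 4 × 4 × 4 = 64
  FM07: 5 × 5 × 2 = 50
  FM08: 5 × 4 × 4 = 80
  FM09: 4 × 3 × 4 = 48
  FM10: 1 × 2 × 2 = 4
Modes with RPN ≥ 19: FM01 (20), FM02 (40), FM03 (75), FM04 (24), FM06 (64), FM07 (50), FM08 (80), FM09 (48) → 8.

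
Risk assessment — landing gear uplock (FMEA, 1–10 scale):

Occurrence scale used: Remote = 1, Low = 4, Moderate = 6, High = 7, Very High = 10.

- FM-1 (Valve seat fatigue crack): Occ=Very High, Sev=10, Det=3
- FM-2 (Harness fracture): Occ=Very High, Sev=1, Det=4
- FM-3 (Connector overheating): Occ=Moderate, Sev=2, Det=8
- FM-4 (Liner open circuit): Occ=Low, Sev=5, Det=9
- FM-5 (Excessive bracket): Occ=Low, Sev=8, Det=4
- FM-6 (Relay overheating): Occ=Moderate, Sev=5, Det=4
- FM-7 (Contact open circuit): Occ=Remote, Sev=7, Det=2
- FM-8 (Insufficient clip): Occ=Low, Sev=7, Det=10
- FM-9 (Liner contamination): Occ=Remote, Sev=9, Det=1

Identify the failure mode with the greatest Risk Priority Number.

RPN = Severity × Occurrence × Detection:
  FM-1: 10 × 10 × 3 = 300
  FM-2: 1 × 10 × 4 = 40
  FM-3: 2 × 6 × 8 = 96
  FM-4: 5 × 4 × 9 = 180
  FM-5: 8 × 4 × 4 = 128
  FM-6: 5 × 6 × 4 = 120
  FM-7: 7 × 1 × 2 = 14
  FM-8: 7 × 4 × 10 = 280
  FM-9: 9 × 1 × 1 = 9
Highest RPN is 300 → FM-1.

FM-1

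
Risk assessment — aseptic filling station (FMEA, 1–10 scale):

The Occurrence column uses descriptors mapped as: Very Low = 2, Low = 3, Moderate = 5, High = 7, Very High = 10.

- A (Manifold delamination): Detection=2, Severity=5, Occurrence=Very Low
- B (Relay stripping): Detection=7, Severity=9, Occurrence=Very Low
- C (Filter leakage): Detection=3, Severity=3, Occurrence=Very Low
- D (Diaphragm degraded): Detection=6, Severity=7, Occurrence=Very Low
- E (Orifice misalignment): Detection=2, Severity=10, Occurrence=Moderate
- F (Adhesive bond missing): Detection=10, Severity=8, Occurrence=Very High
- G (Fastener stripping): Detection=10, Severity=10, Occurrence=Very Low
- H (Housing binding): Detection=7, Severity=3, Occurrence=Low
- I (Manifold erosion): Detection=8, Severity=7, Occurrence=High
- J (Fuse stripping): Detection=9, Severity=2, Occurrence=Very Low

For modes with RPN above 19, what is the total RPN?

1821

RPN = Severity × Occurrence × Detection:
  A: 5 × 2 × 2 = 20
  B: 9 × 2 × 7 = 126
  C: 3 × 2 × 3 = 18
  D: 7 × 2 × 6 = 84
  E: 10 × 5 × 2 = 100
  F: 8 × 10 × 10 = 800
  G: 10 × 2 × 10 = 200
  H: 3 × 3 × 7 = 63
  I: 7 × 7 × 8 = 392
  J: 2 × 2 × 9 = 36
RPN > 19: A (20), B (126), D (84), E (100), F (800), G (200), H (63), I (392), J (36).
Sum: 20 + 126 + 84 + 100 + 800 + 200 + 63 + 392 + 36 = 1821.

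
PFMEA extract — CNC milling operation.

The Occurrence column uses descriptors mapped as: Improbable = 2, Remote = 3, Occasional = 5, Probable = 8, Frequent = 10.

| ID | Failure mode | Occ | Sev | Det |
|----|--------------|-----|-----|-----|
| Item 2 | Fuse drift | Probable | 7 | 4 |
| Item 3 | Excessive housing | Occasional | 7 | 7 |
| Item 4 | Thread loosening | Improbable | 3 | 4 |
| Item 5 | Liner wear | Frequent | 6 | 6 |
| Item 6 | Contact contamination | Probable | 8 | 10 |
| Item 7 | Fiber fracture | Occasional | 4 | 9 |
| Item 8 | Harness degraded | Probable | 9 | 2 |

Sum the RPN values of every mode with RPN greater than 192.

RPN = Severity × Occurrence × Detection:
  Item 2: 7 × 8 × 4 = 224
  Item 3: 7 × 5 × 7 = 245
  Item 4: 3 × 2 × 4 = 24
  Item 5: 6 × 10 × 6 = 360
  Item 6: 8 × 8 × 10 = 640
  Item 7: 4 × 5 × 9 = 180
  Item 8: 9 × 8 × 2 = 144
RPN > 192: Item 2 (224), Item 3 (245), Item 5 (360), Item 6 (640).
Sum: 224 + 245 + 360 + 640 = 1469.

1469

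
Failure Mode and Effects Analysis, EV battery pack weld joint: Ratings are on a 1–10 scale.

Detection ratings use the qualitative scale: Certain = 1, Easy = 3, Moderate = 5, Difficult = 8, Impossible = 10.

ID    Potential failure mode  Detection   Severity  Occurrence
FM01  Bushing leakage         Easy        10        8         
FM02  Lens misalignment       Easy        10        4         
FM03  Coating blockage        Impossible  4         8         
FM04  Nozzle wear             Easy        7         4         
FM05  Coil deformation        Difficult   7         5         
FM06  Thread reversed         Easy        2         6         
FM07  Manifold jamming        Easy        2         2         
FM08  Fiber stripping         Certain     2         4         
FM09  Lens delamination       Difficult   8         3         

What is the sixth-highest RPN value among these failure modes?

RPN = Severity × Occurrence × Detection:
  FM01: 10 × 8 × 3 = 240
  FM02: 10 × 4 × 3 = 120
  FM03: 4 × 8 × 10 = 320
  FM04: 7 × 4 × 3 = 84
  FM05: 7 × 5 × 8 = 280
  FM06: 2 × 6 × 3 = 36
  FM07: 2 × 2 × 3 = 12
  FM08: 2 × 4 × 1 = 8
  FM09: 8 × 3 × 8 = 192
Sorted descending: 320, 280, 240, 192, 120, 84, 36, 12, 8.
The sixth-highest RPN is 84 (FM04).

84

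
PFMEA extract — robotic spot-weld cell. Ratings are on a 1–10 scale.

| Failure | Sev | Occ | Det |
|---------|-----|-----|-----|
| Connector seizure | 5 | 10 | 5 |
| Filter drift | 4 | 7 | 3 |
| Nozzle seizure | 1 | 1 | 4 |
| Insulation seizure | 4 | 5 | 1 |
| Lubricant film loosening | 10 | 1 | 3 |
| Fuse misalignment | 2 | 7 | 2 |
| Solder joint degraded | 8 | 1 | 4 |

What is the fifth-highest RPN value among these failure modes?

RPN = Severity × Occurrence × Detection:
  Connector seizure: 5 × 10 × 5 = 250
  Filter drift: 4 × 7 × 3 = 84
  Nozzle seizure: 1 × 1 × 4 = 4
  Insulation seizure: 4 × 5 × 1 = 20
  Lubricant film loosening: 10 × 1 × 3 = 30
  Fuse misalignment: 2 × 7 × 2 = 28
  Solder joint degraded: 8 × 1 × 4 = 32
Sorted descending: 250, 84, 32, 30, 28, 20, 4.
The fifth-highest RPN is 28 (Fuse misalignment).

28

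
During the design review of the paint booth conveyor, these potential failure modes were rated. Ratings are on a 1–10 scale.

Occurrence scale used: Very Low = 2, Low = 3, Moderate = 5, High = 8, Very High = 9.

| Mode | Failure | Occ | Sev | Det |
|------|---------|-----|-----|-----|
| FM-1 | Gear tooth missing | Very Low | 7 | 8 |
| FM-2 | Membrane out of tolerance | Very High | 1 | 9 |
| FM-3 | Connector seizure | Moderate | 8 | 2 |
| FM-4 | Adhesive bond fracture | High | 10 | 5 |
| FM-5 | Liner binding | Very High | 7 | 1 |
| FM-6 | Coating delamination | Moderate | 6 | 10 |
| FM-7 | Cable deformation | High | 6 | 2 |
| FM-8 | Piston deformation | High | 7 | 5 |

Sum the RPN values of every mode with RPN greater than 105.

RPN = Severity × Occurrence × Detection:
  FM-1: 7 × 2 × 8 = 112
  FM-2: 1 × 9 × 9 = 81
  FM-3: 8 × 5 × 2 = 80
  FM-4: 10 × 8 × 5 = 400
  FM-5: 7 × 9 × 1 = 63
  FM-6: 6 × 5 × 10 = 300
  FM-7: 6 × 8 × 2 = 96
  FM-8: 7 × 8 × 5 = 280
RPN > 105: FM-1 (112), FM-4 (400), FM-6 (300), FM-8 (280).
Sum: 112 + 400 + 300 + 280 = 1092.

1092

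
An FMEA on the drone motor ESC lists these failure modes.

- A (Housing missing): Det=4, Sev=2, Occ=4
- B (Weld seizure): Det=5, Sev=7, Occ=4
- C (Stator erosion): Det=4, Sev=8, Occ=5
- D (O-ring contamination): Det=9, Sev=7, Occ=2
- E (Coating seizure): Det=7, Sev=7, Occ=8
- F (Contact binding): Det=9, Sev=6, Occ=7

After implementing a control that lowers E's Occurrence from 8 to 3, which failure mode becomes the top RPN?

F

RPN = Severity × Occurrence × Detection:
  A: 2 × 4 × 4 = 32
  B: 7 × 4 × 5 = 140
  C: 8 × 5 × 4 = 160
  D: 7 × 2 × 9 = 126
  E: 7 × 8 × 7 = 392
  F: 6 × 7 × 9 = 378
After action: E → 7 × 3 × 7 = 147.
Revised RPNs: F=378, C=160, E=147, B=140, D=126, A=32.
Highest is now F (378).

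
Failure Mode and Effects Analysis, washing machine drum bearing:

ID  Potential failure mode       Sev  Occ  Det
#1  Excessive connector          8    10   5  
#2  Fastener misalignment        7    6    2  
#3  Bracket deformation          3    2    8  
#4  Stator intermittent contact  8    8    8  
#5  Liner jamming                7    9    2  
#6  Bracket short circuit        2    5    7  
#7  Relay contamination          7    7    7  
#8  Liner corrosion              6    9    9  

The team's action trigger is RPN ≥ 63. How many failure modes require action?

RPN = Severity × Occurrence × Detection:
  #1: 8 × 10 × 5 = 400
  #2: 7 × 6 × 2 = 84
  #3: 3 × 2 × 8 = 48
  #4: 8 × 8 × 8 = 512
  #5: 7 × 9 × 2 = 126
  #6: 2 × 5 × 7 = 70
  #7: 7 × 7 × 7 = 343
  #8: 6 × 9 × 9 = 486
Modes with RPN ≥ 63: #1 (400), #2 (84), #4 (512), #5 (126), #6 (70), #7 (343), #8 (486) → 7.

7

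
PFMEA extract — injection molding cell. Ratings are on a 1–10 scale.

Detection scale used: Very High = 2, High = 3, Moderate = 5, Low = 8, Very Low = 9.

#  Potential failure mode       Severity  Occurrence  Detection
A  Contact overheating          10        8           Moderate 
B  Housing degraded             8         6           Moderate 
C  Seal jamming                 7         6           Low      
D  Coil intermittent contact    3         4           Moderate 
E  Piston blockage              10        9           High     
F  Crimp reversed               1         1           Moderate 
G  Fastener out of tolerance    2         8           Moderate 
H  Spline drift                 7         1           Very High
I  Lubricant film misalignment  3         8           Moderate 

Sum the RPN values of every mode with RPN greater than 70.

RPN = Severity × Occurrence × Detection:
  A: 10 × 8 × 5 = 400
  B: 8 × 6 × 5 = 240
  C: 7 × 6 × 8 = 336
  D: 3 × 4 × 5 = 60
  E: 10 × 9 × 3 = 270
  F: 1 × 1 × 5 = 5
  G: 2 × 8 × 5 = 80
  H: 7 × 1 × 2 = 14
  I: 3 × 8 × 5 = 120
RPN > 70: A (400), B (240), C (336), E (270), G (80), I (120).
Sum: 400 + 240 + 336 + 270 + 80 + 120 = 1446.

1446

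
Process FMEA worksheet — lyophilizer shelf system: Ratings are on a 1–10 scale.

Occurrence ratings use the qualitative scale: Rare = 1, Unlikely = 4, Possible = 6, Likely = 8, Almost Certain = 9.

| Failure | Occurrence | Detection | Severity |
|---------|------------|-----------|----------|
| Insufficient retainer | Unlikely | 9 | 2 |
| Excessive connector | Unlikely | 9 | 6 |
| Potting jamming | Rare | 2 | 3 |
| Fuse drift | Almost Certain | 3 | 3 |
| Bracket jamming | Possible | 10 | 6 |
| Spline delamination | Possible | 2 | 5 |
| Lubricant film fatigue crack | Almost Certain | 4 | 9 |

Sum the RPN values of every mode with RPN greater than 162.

900

RPN = Severity × Occurrence × Detection:
  Insufficient retainer: 2 × 4 × 9 = 72
  Excessive connector: 6 × 4 × 9 = 216
  Potting jamming: 3 × 1 × 2 = 6
  Fuse drift: 3 × 9 × 3 = 81
  Bracket jamming: 6 × 6 × 10 = 360
  Spline delamination: 5 × 6 × 2 = 60
  Lubricant film fatigue crack: 9 × 9 × 4 = 324
RPN > 162: Excessive connector (216), Bracket jamming (360), Lubricant film fatigue crack (324).
Sum: 216 + 360 + 324 = 900.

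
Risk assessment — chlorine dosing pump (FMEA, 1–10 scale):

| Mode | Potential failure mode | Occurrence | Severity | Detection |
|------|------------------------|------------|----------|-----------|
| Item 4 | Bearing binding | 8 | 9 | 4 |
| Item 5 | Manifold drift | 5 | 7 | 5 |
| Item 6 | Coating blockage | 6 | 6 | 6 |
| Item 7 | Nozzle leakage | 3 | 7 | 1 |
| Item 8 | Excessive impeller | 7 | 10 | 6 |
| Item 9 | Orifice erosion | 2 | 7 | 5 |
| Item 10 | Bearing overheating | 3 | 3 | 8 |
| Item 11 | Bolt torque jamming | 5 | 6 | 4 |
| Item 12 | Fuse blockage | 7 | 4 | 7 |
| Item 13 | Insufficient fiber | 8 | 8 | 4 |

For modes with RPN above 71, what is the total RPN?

RPN = Severity × Occurrence × Detection:
  Item 4: 9 × 8 × 4 = 288
  Item 5: 7 × 5 × 5 = 175
  Item 6: 6 × 6 × 6 = 216
  Item 7: 7 × 3 × 1 = 21
  Item 8: 10 × 7 × 6 = 420
  Item 9: 7 × 2 × 5 = 70
  Item 10: 3 × 3 × 8 = 72
  Item 11: 6 × 5 × 4 = 120
  Item 12: 4 × 7 × 7 = 196
  Item 13: 8 × 8 × 4 = 256
RPN > 71: Item 4 (288), Item 5 (175), Item 6 (216), Item 8 (420), Item 10 (72), Item 11 (120), Item 12 (196), Item 13 (256).
Sum: 288 + 175 + 216 + 420 + 72 + 120 + 196 + 256 = 1743.

1743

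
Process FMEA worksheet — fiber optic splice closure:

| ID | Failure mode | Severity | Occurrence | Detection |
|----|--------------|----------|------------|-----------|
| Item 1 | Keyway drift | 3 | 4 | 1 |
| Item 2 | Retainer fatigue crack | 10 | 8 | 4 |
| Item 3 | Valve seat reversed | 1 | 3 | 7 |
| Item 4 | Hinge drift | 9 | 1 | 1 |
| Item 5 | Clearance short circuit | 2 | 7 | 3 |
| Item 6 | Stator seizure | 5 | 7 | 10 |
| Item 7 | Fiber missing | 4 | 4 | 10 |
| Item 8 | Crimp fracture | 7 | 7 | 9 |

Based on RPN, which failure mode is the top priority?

Item 8

RPN = Severity × Occurrence × Detection:
  Item 1: 3 × 4 × 1 = 12
  Item 2: 10 × 8 × 4 = 320
  Item 3: 1 × 3 × 7 = 21
  Item 4: 9 × 1 × 1 = 9
  Item 5: 2 × 7 × 3 = 42
  Item 6: 5 × 7 × 10 = 350
  Item 7: 4 × 4 × 10 = 160
  Item 8: 7 × 7 × 9 = 441
Highest RPN is 441 → Item 8.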